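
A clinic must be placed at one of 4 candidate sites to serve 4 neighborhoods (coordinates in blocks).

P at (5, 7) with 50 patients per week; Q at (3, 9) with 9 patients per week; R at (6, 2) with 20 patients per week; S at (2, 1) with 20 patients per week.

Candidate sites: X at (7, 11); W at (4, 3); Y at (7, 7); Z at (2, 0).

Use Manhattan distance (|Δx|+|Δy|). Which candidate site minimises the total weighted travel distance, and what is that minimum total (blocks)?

Total weighted distance at each candidate:
  X (7, 11): total = 854
  W (4, 3): total = 453
  Y (7, 7): total = 494
  Z (2, 0): total = 730
Minimum is at W with total 453 blocks.

W, total 453 blocks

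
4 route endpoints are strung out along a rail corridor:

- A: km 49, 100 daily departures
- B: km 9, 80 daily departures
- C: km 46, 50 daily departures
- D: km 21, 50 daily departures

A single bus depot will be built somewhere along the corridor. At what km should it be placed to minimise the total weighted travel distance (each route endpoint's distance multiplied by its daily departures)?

For a sum of weighted absolute distances on a line, the optimum is the weighted median (not the mean). Total weight W = 280; half-weight = 140.
Sort by position and accumulate weight:
  km 9 (B, w=80) → cum 80
  km 21 (D, w=50) → cum 130
  km 46 (C, w=50) → cum 180  ≥ 140 → median here
  km 49 (A, w=100) → cum 280
Optimal location: km 46.

x = 46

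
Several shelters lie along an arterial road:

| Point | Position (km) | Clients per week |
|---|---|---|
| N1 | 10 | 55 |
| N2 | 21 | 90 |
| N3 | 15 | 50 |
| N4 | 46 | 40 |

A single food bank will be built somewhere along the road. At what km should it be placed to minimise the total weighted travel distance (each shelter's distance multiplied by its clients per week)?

For a sum of weighted absolute distances on a line, the optimum is the weighted median (not the mean). Total weight W = 235; half-weight = 117.5.
Sort by position and accumulate weight:
  km 10 (N1, w=55) → cum 55
  km 15 (N3, w=50) → cum 105
  km 21 (N2, w=90) → cum 195  ≥ 117.5 → median here
  km 46 (N4, w=40) → cum 235
Optimal location: km 21.

x = 21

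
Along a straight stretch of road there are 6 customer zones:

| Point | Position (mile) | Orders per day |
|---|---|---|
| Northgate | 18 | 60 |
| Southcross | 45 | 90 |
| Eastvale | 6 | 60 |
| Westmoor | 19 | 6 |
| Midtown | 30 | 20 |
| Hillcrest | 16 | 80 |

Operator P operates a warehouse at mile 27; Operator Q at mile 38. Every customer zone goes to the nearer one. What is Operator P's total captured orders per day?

226

The indifferent point is the midpoint (27+38)/2 = 32.5; customer zones left of it (closer to Operator P at 27) go to Operator P, those right go to Operator Q.
  Eastvale at 6 (w=60) → Operator P
  Hillcrest at 16 (w=80) → Operator P
  Northgate at 18 (w=60) → Operator P
  Westmoor at 19 (w=6) → Operator P
  Midtown at 30 (w=20) → Operator P
  Southcross at 45 (w=90) → Operator Q
Operator P captures 226; Operator Q captures 90.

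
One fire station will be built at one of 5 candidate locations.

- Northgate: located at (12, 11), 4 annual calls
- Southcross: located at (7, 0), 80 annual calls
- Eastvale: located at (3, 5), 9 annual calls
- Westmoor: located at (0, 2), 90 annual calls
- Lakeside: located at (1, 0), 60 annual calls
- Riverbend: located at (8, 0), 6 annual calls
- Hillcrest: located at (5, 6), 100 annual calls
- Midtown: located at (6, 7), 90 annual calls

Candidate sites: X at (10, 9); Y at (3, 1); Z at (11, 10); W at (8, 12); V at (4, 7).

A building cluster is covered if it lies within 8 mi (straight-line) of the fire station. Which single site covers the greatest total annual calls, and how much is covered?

Coverage radius r = 8 mi; a point is covered iff (Δx)²+(Δy)² ≤ 8² = 64.
  X (10, 9): covers {Northgate, Hillcrest, Midtown} → 194
  Y (3, 1): covers {Southcross, Eastvale, Westmoor, Lakeside, Riverbend, Hillcrest, Midtown} → 435
  Z (11, 10): covers {Northgate, Hillcrest, Midtown} → 194
  W (8, 12): covers {Northgate, Hillcrest, Midtown} → 194
  V (4, 7): covers {Southcross, Eastvale, Westmoor, Lakeside, Hillcrest, Midtown} → 429
Maximum coverage at Y: 435 annual calls.

Y, covering 435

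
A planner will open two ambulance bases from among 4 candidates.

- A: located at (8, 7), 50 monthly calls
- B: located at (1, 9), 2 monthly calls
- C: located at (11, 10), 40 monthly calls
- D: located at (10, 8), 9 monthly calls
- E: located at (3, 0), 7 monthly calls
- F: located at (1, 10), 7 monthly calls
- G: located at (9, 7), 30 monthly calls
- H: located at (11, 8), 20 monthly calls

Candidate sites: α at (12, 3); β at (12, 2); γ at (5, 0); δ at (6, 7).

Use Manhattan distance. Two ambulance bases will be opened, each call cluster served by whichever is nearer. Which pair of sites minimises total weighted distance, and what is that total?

{γ, δ}, total 759

Evaluate every pair (each demand assigned to the nearer of the two):
  {γ, δ}: total = 759
  {α, δ}: total = 815
  {β, δ}: total = 815
  {α, γ}: total = 1251
  {α, β}: total = 1350
  {β, γ}: total = 1400
Best pair: {γ, δ} with total 759.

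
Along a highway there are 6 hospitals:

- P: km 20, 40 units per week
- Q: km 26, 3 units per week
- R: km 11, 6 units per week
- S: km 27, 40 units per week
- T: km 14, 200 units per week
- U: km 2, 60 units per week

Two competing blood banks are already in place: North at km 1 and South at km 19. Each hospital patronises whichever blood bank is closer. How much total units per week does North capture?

The indifferent point is the midpoint (1+19)/2 = 10; hospitals left of it (closer to North at 1) go to North, those right go to South.
  U at 2 (w=60) → North
  R at 11 (w=6) → South
  T at 14 (w=200) → South
  P at 20 (w=40) → South
  Q at 26 (w=3) → South
  S at 27 (w=40) → South
North captures 60; South captures 289.

60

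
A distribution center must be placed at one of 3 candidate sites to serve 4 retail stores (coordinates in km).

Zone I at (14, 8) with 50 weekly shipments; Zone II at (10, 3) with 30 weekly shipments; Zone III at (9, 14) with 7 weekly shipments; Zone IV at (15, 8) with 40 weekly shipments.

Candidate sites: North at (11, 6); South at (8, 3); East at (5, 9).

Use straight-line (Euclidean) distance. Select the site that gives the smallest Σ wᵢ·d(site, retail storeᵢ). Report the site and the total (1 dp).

North, total 511.8 km

Total weighted distance at each candidate:
  North (11, 6): total = 511.8
  South (8, 3): total = 871.9
  East (5, 9): total = 1133.9
Minimum is at North with total 511.8 km.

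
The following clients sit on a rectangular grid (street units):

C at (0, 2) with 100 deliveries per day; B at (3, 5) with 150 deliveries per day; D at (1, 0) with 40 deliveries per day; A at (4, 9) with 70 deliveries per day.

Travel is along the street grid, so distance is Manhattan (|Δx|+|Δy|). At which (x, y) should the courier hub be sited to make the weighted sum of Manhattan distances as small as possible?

Manhattan distance separates: Σwᵢ(|x−xᵢ|+|y−yᵢ|) = Σwᵢ|x−xᵢ| + Σwᵢ|y−yᵢ|, so x and y are optimised independently as 1-D weighted medians.
Total weight W = 360; half = 180.
x-coordinate, sorted with cumulative weight:
  x=0 (C, w=100) cum 100
  x=1 (D, w=40) cum 140
  x=3 (B, w=150) cum 290  ← median
  x=4 (A, w=70) cum 360
⇒ x* = 3
y-coordinate, sorted with cumulative weight:
  y=0 (D, w=40) cum 40
  y=2 (C, w=100) cum 140
  y=5 (B, w=150) cum 290  ← median
  y=9 (A, w=70) cum 360
⇒ y* = 5

(3, 5)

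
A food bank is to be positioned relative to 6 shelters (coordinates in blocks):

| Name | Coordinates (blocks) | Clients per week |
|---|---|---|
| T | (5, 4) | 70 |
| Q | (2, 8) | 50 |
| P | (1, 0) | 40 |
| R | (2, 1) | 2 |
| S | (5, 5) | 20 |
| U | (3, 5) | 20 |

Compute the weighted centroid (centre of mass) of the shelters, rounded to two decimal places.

(3.24, 4.37)

The minimiser of Σwᵢ‖p−pᵢ‖² is the weighted centroid p* = (Σwᵢpᵢ)/(Σwᵢ).
Σwᵢ = 202.
Σwᵢxᵢ = 70·5 + 50·2 + 40·1 + 2·2 + 20·5 + 20·3 = 654.
Σwᵢyᵢ = 70·4 + 50·8 + 40·0 + 2·1 + 20·5 + 20·5 = 882.
x* = 654/202 = 3.24, y* = 882/202 = 4.37.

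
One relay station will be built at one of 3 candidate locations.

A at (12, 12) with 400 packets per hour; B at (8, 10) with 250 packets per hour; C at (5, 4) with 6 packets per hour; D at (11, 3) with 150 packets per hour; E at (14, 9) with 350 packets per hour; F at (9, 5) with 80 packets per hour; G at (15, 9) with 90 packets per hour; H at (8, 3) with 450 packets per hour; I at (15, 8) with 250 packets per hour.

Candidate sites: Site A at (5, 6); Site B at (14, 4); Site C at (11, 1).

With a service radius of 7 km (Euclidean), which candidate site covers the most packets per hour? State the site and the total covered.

Site B, covering 1370

Coverage radius r = 7 km; a point is covered iff (Δx)²+(Δy)² ≤ 7² = 49.
  Site A (5, 6): covers {B, C, D, F, H} → 936
  Site B (14, 4): covers {D, E, F, G, H, I} → 1370
  Site C (11, 1): covers {C, D, F, H} → 686
Maximum coverage at Site B: 1370 packets per hour.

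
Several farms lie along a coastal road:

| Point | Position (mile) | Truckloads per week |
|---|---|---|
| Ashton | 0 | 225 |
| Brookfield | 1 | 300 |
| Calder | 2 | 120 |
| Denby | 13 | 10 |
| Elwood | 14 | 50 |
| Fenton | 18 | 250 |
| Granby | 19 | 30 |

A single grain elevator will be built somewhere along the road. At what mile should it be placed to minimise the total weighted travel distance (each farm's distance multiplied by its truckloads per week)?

For a sum of weighted absolute distances on a line, the optimum is the weighted median (not the mean). Total weight W = 985; half-weight = 492.5.
Sort by position and accumulate weight:
  mile 0 (Ashton, w=225) → cum 225
  mile 1 (Brookfield, w=300) → cum 525  ≥ 492.5 → median here
  mile 2 (Calder, w=120) → cum 645
  mile 13 (Denby, w=10) → cum 655
  mile 14 (Elwood, w=50) → cum 705
  mile 18 (Fenton, w=250) → cum 955
  mile 19 (Granby, w=30) → cum 985
Optimal location: mile 1.

x = 1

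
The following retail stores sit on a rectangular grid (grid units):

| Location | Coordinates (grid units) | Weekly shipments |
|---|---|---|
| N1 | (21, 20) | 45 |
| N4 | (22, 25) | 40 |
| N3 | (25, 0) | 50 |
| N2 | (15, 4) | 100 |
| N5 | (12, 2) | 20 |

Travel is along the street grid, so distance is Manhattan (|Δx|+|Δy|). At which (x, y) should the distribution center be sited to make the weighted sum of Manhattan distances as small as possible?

Manhattan distance separates: Σwᵢ(|x−xᵢ|+|y−yᵢ|) = Σwᵢ|x−xᵢ| + Σwᵢ|y−yᵢ|, so x and y are optimised independently as 1-D weighted medians.
Total weight W = 255; half = 127.5.
x-coordinate, sorted with cumulative weight:
  x=12 (N5, w=20) cum 20
  x=15 (N2, w=100) cum 120
  x=21 (N1, w=45) cum 165  ← median
  x=22 (N4, w=40) cum 205
  x=25 (N3, w=50) cum 255
⇒ x* = 21
y-coordinate, sorted with cumulative weight:
  y=0 (N3, w=50) cum 50
  y=2 (N5, w=20) cum 70
  y=4 (N2, w=100) cum 170  ← median
  y=20 (N1, w=45) cum 215
  y=25 (N4, w=40) cum 255
⇒ y* = 4

(21, 4)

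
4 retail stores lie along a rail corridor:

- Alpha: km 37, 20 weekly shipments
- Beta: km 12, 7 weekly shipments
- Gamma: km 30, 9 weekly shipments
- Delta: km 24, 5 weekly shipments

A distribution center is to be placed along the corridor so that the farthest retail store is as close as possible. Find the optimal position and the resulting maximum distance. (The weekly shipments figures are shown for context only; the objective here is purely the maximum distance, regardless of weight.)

The 1-center on a line is the midpoint of the two extreme points: leftmost at 12, rightmost at 37.
Optimal location = (12 + 37)/2 = 24.5; maximum distance = (37 − 12)/2 = 12.5.

location 24.5, max distance 12.5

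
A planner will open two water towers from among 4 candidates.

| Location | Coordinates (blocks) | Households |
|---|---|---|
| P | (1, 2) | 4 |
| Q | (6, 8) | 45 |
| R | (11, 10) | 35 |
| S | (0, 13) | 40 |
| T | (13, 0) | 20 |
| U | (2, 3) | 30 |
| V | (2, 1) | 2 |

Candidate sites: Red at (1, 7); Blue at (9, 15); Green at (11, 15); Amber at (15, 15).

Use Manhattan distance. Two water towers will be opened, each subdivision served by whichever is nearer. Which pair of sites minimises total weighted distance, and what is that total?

{Red, Green}, total 1249

Evaluate every pair (each demand assigned to the nearer of the two):
  {Red, Green}: total = 1249
  {Red, Blue}: total = 1359
  {Red, Amber}: total = 1389
  {Blue, Green}: total = 2101
  {Blue, Amber}: total = 2171
  {Green, Amber}: total = 2343
Best pair: {Red, Green} with total 1249.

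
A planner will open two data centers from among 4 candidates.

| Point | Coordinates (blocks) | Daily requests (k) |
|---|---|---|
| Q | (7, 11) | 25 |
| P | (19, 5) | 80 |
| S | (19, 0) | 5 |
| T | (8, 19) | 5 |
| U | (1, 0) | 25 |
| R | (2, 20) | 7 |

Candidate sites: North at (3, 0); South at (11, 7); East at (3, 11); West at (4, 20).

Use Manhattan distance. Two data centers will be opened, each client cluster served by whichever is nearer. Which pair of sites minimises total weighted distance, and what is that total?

{North, South}, total 1347

Evaluate every pair (each demand assigned to the nearer of the two):
  {North, South}: total = 1347
  {South, East}: total = 1435
  {South, West}: total = 1539
  {North, East}: total = 2045
  {North, West}: total = 2149
  {East, West}: total = 2359
Best pair: {North, South} with total 1347.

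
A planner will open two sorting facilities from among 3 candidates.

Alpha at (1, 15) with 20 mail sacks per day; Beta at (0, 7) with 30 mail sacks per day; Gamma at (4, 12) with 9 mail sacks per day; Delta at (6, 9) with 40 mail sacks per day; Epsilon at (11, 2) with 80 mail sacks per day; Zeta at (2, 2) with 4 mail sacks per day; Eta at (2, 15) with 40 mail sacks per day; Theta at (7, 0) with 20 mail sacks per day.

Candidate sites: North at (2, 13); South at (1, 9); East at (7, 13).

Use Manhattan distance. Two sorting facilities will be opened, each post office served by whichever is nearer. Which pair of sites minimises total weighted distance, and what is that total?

{North, East}, total 2111

Evaluate every pair (each demand assigned to the nearer of the two):
  {North, East}: total = 2111
  {North, South}: total = 2149
  {South, East}: total = 2218
Best pair: {North, East} with total 2111.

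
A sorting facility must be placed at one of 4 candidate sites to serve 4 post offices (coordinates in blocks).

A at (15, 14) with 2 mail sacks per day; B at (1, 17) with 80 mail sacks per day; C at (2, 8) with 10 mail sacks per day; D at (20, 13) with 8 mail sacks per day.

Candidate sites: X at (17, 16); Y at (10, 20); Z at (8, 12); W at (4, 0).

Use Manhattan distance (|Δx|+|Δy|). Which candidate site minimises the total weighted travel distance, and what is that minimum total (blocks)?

Total weighted distance at each candidate:
  X (17, 16): total = 1646
  Y (10, 20): total = 1318
  Z (8, 12): total = 1182
  W (4, 0): total = 1982
Minimum is at Z with total 1182 blocks.

Z, total 1182 blocks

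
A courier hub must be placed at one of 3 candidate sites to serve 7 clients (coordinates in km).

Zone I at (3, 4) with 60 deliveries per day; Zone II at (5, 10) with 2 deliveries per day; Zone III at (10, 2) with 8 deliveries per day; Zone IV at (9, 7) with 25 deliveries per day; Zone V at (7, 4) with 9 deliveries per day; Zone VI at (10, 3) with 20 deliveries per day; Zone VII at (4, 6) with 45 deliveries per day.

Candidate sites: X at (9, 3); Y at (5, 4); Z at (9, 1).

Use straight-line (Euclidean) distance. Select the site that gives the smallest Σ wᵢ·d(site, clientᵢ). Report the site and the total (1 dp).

Total weighted distance at each candidate:
  X (9, 3): total = 794.9
  Y (5, 4): total = 520.7
  Z (9, 1): total = 978.9
Minimum is at Y with total 520.7 km.

Y, total 520.7 km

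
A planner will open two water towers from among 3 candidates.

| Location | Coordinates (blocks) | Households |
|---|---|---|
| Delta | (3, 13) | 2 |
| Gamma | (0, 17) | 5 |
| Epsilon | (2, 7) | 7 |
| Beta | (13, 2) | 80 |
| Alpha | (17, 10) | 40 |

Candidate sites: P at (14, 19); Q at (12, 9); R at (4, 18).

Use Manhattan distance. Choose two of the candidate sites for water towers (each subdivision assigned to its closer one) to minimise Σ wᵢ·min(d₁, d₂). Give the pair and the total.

Evaluate every pair (each demand assigned to the nearer of the two):
  {Q, R}: total = 1001
  {P, Q}: total = 1070
  {P, R}: total = 2048
Best pair: {Q, R} with total 1001.

{Q, R}, total 1001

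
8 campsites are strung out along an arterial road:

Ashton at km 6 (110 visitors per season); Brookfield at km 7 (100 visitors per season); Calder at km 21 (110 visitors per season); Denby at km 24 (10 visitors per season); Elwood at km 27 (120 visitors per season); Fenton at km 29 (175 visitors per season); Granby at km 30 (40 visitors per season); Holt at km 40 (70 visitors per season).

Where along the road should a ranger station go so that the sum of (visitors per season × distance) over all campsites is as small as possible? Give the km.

x = 27

For a sum of weighted absolute distances on a line, the optimum is the weighted median (not the mean). Total weight W = 735; half-weight = 367.5.
Sort by position and accumulate weight:
  km 6 (Ashton, w=110) → cum 110
  km 7 (Brookfield, w=100) → cum 210
  km 21 (Calder, w=110) → cum 320
  km 24 (Denby, w=10) → cum 330
  km 27 (Elwood, w=120) → cum 450  ≥ 367.5 → median here
  km 29 (Fenton, w=175) → cum 625
  km 30 (Granby, w=40) → cum 665
  km 40 (Holt, w=70) → cum 735
Optimal location: km 27.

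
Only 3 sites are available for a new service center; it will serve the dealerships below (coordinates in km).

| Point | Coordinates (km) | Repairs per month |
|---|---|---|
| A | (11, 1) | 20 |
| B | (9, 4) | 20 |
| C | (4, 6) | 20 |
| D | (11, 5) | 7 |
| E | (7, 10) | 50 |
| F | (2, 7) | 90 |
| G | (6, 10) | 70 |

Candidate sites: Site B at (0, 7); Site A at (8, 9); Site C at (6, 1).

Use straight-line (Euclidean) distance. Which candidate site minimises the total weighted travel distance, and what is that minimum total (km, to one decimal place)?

Total weighted distance at each candidate:
  Site B (0, 7): total = 1631.4
  Site A (8, 9): total = 1204.3
  Site C (6, 1): total = 2069.1
Minimum is at Site A with total 1204.3 km.

Site A, total 1204.3 km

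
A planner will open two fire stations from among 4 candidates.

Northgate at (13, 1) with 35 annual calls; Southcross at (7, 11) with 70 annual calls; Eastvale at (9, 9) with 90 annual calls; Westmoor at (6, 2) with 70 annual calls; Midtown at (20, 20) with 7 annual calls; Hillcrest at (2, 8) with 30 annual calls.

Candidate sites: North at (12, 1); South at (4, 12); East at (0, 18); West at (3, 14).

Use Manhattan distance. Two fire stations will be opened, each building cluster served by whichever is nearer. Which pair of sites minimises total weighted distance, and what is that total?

{North, South}, total 1873

Evaluate every pair (each demand assigned to the nearer of the two):
  {North, South}: total = 1873
  {North, West}: total = 2376
  {South, East}: total = 2874
  {South, West}: total = 2881
  {North, East}: total = 3009
  {East, West}: total = 3699
Best pair: {North, South} with total 1873.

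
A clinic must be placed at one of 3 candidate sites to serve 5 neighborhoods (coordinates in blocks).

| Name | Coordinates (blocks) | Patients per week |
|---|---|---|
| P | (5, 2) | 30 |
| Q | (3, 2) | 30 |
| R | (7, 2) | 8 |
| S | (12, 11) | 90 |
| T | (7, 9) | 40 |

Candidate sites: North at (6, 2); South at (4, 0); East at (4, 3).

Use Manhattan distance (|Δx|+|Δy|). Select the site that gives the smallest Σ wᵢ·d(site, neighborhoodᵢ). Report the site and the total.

North, total 1798 blocks

Total weighted distance at each candidate:
  North (6, 2): total = 1798
  South (4, 0): total = 2410
  East (4, 3): total = 1952
Minimum is at North with total 1798 blocks.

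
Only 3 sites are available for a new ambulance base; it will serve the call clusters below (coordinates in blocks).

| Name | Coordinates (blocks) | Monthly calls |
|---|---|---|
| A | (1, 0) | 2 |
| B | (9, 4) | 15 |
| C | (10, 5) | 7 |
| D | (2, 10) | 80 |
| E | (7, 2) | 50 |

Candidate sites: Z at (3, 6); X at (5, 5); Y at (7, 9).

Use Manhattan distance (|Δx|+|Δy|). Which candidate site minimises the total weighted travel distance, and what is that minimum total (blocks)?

Z, total 992 blocks

Total weighted distance at each candidate:
  Z (3, 6): total = 992
  X (5, 5): total = 1018
  Y (7, 9): total = 1014
Minimum is at Z with total 992 blocks.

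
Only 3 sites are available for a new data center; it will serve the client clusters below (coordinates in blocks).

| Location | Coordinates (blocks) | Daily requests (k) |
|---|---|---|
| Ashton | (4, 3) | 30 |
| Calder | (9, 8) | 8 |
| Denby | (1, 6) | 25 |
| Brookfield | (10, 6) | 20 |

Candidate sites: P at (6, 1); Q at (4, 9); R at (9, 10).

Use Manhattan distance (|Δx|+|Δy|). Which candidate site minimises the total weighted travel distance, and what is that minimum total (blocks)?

Q, total 558 blocks

Total weighted distance at each candidate:
  P (6, 1): total = 630
  Q (4, 9): total = 558
  R (9, 10): total = 776
Minimum is at Q with total 558 blocks.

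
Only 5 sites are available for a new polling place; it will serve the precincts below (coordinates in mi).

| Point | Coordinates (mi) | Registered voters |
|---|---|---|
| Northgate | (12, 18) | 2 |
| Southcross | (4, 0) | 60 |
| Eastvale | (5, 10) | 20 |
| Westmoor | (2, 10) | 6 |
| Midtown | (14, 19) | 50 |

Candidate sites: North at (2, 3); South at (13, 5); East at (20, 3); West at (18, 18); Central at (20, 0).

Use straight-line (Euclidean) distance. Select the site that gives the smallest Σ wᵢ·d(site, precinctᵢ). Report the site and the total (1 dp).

Total weighted distance at each candidate:
  North (2, 3): total = 1446.7
  South (13, 5): total = 1606.8
  East (20, 3): total = 2312.1
  West (18, 18): total = 1999.0
  Central (20, 0): total = 2479.7
Minimum is at North with total 1446.7 mi.

North, total 1446.7 mi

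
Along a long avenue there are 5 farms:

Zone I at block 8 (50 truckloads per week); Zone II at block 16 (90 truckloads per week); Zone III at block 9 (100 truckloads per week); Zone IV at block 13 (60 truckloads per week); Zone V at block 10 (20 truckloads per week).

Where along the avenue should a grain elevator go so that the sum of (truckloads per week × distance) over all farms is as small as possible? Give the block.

x = 10

For a sum of weighted absolute distances on a line, the optimum is the weighted median (not the mean). Total weight W = 320; half-weight = 160.
Sort by position and accumulate weight:
  block 8 (Zone I, w=50) → cum 50
  block 9 (Zone III, w=100) → cum 150
  block 10 (Zone V, w=20) → cum 170  ≥ 160 → median here
  block 13 (Zone IV, w=60) → cum 230
  block 16 (Zone II, w=90) → cum 320
Optimal location: block 10.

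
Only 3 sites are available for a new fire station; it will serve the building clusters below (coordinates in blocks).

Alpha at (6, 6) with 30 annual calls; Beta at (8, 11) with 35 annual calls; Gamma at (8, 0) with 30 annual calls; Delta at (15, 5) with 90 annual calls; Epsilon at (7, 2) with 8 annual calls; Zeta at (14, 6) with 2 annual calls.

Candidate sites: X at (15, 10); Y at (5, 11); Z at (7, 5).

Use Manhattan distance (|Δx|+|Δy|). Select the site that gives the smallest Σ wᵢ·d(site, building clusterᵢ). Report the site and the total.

Z, total 1245 blocks

Total weighted distance at each candidate:
  X (15, 10): total = 1768
  Y (5, 11): total = 2261
  Z (7, 5): total = 1245
Minimum is at Z with total 1245 blocks.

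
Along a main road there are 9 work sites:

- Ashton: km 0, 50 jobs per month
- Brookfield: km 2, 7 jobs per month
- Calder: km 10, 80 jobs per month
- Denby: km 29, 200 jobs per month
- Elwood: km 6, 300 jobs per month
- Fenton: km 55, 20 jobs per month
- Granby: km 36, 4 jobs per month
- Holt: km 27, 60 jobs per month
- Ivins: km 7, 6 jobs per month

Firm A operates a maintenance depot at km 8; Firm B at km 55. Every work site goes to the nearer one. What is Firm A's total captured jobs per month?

The indifferent point is the midpoint (8+55)/2 = 31.5; work sites left of it (closer to Firm A at 8) go to Firm A, those right go to Firm B.
  Ashton at 0 (w=50) → Firm A
  Brookfield at 2 (w=7) → Firm A
  Elwood at 6 (w=300) → Firm A
  Ivins at 7 (w=6) → Firm A
  Calder at 10 (w=80) → Firm A
  Holt at 27 (w=60) → Firm A
  Denby at 29 (w=200) → Firm A
  Granby at 36 (w=4) → Firm B
  Fenton at 55 (w=20) → Firm B
Firm A captures 703; Firm B captures 24.

703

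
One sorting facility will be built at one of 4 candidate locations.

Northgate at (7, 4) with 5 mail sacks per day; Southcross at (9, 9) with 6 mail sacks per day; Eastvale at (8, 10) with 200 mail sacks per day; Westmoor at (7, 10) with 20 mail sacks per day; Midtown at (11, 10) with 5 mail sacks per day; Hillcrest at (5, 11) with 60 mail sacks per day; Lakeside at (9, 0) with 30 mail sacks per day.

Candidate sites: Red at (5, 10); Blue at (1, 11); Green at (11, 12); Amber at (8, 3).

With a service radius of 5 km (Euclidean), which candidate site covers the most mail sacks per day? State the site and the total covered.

Coverage radius r = 5 km; a point is covered iff (Δx)²+(Δy)² ≤ 5² = 25.
  Red (5, 10): covers {Southcross, Eastvale, Westmoor, Hillcrest} → 286
  Blue (1, 11): covers {Hillcrest} → 60
  Green (11, 12): covers {Southcross, Eastvale, Westmoor, Midtown} → 231
  Amber (8, 3): covers {Northgate, Lakeside} → 35
Maximum coverage at Red: 286 mail sacks per day.

Red, covering 286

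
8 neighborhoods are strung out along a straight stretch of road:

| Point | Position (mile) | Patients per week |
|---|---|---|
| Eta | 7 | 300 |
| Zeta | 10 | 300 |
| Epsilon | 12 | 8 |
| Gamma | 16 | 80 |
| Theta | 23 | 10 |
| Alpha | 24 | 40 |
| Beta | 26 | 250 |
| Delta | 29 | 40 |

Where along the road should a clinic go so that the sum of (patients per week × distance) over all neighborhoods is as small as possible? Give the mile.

x = 10

For a sum of weighted absolute distances on a line, the optimum is the weighted median (not the mean). Total weight W = 1028; half-weight = 514.
Sort by position and accumulate weight:
  mile 7 (Eta, w=300) → cum 300
  mile 10 (Zeta, w=300) → cum 600  ≥ 514 → median here
  mile 12 (Epsilon, w=8) → cum 608
  mile 16 (Gamma, w=80) → cum 688
  mile 23 (Theta, w=10) → cum 698
  mile 24 (Alpha, w=40) → cum 738
  mile 26 (Beta, w=250) → cum 988
  mile 29 (Delta, w=40) → cum 1028
Optimal location: mile 10.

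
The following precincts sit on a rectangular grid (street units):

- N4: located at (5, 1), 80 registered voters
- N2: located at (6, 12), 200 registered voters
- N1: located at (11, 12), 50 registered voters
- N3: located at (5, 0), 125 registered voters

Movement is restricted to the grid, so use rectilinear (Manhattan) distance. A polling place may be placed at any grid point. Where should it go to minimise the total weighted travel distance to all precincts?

(6, 12)

Manhattan distance separates: Σwᵢ(|x−xᵢ|+|y−yᵢ|) = Σwᵢ|x−xᵢ| + Σwᵢ|y−yᵢ|, so x and y are optimised independently as 1-D weighted medians.
Total weight W = 455; half = 227.5.
x-coordinate, sorted with cumulative weight:
  x=5 (N4, w=80) cum 80
  x=5 (N3, w=125) cum 205
  x=6 (N2, w=200) cum 405  ← median
  x=11 (N1, w=50) cum 455
⇒ x* = 6
y-coordinate, sorted with cumulative weight:
  y=0 (N3, w=125) cum 125
  y=1 (N4, w=80) cum 205
  y=12 (N2, w=200) cum 405  ← median
  y=12 (N1, w=50) cum 455
⇒ y* = 12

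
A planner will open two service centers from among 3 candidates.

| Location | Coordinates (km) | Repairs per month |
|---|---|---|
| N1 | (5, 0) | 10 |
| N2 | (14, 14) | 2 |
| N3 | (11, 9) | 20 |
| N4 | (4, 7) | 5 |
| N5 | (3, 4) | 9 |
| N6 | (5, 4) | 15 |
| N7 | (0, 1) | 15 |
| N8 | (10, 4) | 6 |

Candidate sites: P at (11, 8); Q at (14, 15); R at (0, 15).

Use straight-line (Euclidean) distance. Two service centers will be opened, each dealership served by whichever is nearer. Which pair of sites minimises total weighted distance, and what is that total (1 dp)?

{P, Q}, total 566.3

Evaluate every pair (each demand assigned to the nearer of the two):
  {P, Q}: total = 566.3
  {P, R}: total = 577.8
  {Q, R}: total = 903.1
Best pair: {P, Q} with total 566.3.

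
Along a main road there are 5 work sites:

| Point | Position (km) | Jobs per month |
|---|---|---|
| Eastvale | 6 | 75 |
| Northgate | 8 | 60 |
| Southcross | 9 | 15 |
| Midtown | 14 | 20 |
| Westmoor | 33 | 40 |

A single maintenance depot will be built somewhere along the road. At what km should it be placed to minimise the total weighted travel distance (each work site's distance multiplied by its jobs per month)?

For a sum of weighted absolute distances on a line, the optimum is the weighted median (not the mean). Total weight W = 210; half-weight = 105.
Sort by position and accumulate weight:
  km 6 (Eastvale, w=75) → cum 75
  km 8 (Northgate, w=60) → cum 135  ≥ 105 → median here
  km 9 (Southcross, w=15) → cum 150
  km 14 (Midtown, w=20) → cum 170
  km 33 (Westmoor, w=40) → cum 210
Optimal location: km 8.

x = 8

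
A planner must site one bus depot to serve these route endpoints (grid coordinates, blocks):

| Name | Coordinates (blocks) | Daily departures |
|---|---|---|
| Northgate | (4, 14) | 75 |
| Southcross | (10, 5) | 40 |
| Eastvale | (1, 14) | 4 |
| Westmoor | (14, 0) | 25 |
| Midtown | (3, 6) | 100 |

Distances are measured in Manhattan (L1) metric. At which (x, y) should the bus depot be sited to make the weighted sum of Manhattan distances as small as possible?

Manhattan distance separates: Σwᵢ(|x−xᵢ|+|y−yᵢ|) = Σwᵢ|x−xᵢ| + Σwᵢ|y−yᵢ|, so x and y are optimised independently as 1-D weighted medians.
Total weight W = 244; half = 122.
x-coordinate, sorted with cumulative weight:
  x=1 (Eastvale, w=4) cum 4
  x=3 (Midtown, w=100) cum 104
  x=4 (Northgate, w=75) cum 179  ← median
  x=10 (Southcross, w=40) cum 219
  x=14 (Westmoor, w=25) cum 244
⇒ x* = 4
y-coordinate, sorted with cumulative weight:
  y=0 (Westmoor, w=25) cum 25
  y=5 (Southcross, w=40) cum 65
  y=6 (Midtown, w=100) cum 165  ← median
  y=14 (Northgate, w=75) cum 240
  y=14 (Eastvale, w=4) cum 244
⇒ y* = 6

(4, 6)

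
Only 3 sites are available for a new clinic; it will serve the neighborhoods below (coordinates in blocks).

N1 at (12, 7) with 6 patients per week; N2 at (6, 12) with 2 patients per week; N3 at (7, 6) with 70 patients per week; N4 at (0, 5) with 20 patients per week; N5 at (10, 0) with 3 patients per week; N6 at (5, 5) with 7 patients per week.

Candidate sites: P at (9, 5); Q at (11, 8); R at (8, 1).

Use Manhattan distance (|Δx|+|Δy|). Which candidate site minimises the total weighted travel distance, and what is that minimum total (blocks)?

P, total 486 blocks

Total weighted distance at each candidate:
  P (9, 5): total = 486
  Q (11, 8): total = 820
  R (8, 1): total = 804
Minimum is at P with total 486 blocks.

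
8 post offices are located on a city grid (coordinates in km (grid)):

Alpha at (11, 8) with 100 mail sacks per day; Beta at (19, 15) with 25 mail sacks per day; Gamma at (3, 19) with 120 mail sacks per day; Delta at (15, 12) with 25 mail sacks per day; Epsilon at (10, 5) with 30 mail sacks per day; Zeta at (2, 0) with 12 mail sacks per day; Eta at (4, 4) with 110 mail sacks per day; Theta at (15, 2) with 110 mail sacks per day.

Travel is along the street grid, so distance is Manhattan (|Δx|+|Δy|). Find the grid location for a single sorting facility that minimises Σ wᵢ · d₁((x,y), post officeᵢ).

Manhattan distance separates: Σwᵢ(|x−xᵢ|+|y−yᵢ|) = Σwᵢ|x−xᵢ| + Σwᵢ|y−yᵢ|, so x and y are optimised independently as 1-D weighted medians.
Total weight W = 532; half = 266.
x-coordinate, sorted with cumulative weight:
  x=2 (Zeta, w=12) cum 12
  x=3 (Gamma, w=120) cum 132
  x=4 (Eta, w=110) cum 242
  x=10 (Epsilon, w=30) cum 272  ← median
  x=11 (Alpha, w=100) cum 372
  x=15 (Delta, w=25) cum 397
  x=15 (Theta, w=110) cum 507
  x=19 (Beta, w=25) cum 532
⇒ x* = 10
y-coordinate, sorted with cumulative weight:
  y=0 (Zeta, w=12) cum 12
  y=2 (Theta, w=110) cum 122
  y=4 (Eta, w=110) cum 232
  y=5 (Epsilon, w=30) cum 262
  y=8 (Alpha, w=100) cum 362  ← median
  y=12 (Delta, w=25) cum 387
  y=15 (Beta, w=25) cum 412
  y=19 (Gamma, w=120) cum 532
⇒ y* = 8

(10, 8)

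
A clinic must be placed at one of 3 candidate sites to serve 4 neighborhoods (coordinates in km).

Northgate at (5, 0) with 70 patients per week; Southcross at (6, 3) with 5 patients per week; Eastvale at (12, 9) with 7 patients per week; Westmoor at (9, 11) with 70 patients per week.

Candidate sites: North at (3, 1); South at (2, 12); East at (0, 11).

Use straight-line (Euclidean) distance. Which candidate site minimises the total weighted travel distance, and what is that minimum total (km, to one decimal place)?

Total weighted distance at each candidate:
  North (3, 1): total = 1075.2
  South (2, 12): total = 1483.2
  East (0, 11): total = 1611.0
Minimum is at North with total 1075.2 km.

North, total 1075.2 km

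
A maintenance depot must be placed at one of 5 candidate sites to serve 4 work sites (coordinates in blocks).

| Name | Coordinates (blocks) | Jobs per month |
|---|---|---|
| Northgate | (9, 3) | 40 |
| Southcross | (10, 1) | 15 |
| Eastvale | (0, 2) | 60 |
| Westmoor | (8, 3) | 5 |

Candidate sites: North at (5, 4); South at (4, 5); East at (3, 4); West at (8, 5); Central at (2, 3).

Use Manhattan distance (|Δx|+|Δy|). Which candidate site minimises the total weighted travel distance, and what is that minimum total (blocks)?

Total weighted distance at each candidate:
  North (5, 4): total = 760
  South (4, 5): total = 880
  East (3, 4): total = 760
  West (8, 5): total = 880
  Central (2, 3): total = 640
Minimum is at Central with total 640 blocks.

Central, total 640 blocks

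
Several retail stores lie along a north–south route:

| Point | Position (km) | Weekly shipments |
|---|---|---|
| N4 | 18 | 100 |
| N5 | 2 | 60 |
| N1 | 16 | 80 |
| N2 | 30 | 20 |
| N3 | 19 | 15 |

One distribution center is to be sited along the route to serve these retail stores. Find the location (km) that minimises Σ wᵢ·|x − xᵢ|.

For a sum of weighted absolute distances on a line, the optimum is the weighted median (not the mean). Total weight W = 275; half-weight = 137.5.
Sort by position and accumulate weight:
  km 2 (N5, w=60) → cum 60
  km 16 (N1, w=80) → cum 140  ≥ 137.5 → median here
  km 18 (N4, w=100) → cum 240
  km 19 (N3, w=15) → cum 255
  km 30 (N2, w=20) → cum 275
Optimal location: km 16.

x = 16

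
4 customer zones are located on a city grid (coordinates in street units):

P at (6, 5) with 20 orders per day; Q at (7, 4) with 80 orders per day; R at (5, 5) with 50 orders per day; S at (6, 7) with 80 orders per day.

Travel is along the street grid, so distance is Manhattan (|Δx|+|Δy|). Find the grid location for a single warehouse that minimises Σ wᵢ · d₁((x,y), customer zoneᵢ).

(6, 5)

Manhattan distance separates: Σwᵢ(|x−xᵢ|+|y−yᵢ|) = Σwᵢ|x−xᵢ| + Σwᵢ|y−yᵢ|, so x and y are optimised independently as 1-D weighted medians.
Total weight W = 230; half = 115.
x-coordinate, sorted with cumulative weight:
  x=5 (R, w=50) cum 50
  x=6 (P, w=20) cum 70
  x=6 (S, w=80) cum 150  ← median
  x=7 (Q, w=80) cum 230
⇒ x* = 6
y-coordinate, sorted with cumulative weight:
  y=4 (Q, w=80) cum 80
  y=5 (P, w=20) cum 100
  y=5 (R, w=50) cum 150  ← median
  y=7 (S, w=80) cum 230
⇒ y* = 5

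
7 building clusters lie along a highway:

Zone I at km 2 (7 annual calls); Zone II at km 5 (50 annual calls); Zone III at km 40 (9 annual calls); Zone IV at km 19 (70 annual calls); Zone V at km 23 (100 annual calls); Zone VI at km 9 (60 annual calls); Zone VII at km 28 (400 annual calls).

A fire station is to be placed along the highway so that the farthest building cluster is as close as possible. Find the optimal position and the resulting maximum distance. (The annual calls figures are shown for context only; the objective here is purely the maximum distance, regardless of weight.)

The 1-center on a line is the midpoint of the two extreme points: leftmost at 2, rightmost at 40.
Optimal location = (2 + 40)/2 = 21; maximum distance = (40 − 2)/2 = 19.

location 21, max distance 19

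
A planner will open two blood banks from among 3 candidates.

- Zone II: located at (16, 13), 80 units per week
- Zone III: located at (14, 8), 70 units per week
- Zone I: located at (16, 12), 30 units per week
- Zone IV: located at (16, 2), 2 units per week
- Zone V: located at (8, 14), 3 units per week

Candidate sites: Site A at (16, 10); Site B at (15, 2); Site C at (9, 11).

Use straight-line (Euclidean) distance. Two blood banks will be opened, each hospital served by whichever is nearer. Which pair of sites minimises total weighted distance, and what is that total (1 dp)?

Evaluate every pair (each demand assigned to the nearer of the two):
  {Site A, Site C}: total = 523.5
  {Site A, Site B}: total = 526.8
  {Site B, Site C}: total = 1214.2
Best pair: {Site A, Site C} with total 523.5.

{Site A, Site C}, total 523.5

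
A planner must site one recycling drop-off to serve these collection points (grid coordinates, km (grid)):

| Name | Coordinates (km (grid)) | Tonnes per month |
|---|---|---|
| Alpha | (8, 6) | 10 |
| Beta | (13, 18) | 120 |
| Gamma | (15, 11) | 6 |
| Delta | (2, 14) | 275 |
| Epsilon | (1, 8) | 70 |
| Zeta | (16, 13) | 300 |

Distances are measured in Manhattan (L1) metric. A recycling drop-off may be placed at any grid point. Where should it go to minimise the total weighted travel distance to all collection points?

Manhattan distance separates: Σwᵢ(|x−xᵢ|+|y−yᵢ|) = Σwᵢ|x−xᵢ| + Σwᵢ|y−yᵢ|, so x and y are optimised independently as 1-D weighted medians.
Total weight W = 781; half = 390.5.
x-coordinate, sorted with cumulative weight:
  x=1 (Epsilon, w=70) cum 70
  x=2 (Delta, w=275) cum 345
  x=8 (Alpha, w=10) cum 355
  x=13 (Beta, w=120) cum 475  ← median
  x=15 (Gamma, w=6) cum 481
  x=16 (Zeta, w=300) cum 781
⇒ x* = 13
y-coordinate, sorted with cumulative weight:
  y=6 (Alpha, w=10) cum 10
  y=8 (Epsilon, w=70) cum 80
  y=11 (Gamma, w=6) cum 86
  y=13 (Zeta, w=300) cum 386
  y=14 (Delta, w=275) cum 661  ← median
  y=18 (Beta, w=120) cum 781
⇒ y* = 14

(13, 14)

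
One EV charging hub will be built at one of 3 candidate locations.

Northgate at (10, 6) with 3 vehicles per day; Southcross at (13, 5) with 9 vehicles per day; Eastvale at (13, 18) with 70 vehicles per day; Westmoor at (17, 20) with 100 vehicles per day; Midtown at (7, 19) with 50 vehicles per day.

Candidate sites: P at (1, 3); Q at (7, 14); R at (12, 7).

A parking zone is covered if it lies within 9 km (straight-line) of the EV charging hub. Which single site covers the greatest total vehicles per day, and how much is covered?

Coverage radius r = 9 km; a point is covered iff (Δx)²+(Δy)² ≤ 9² = 81.
  P (1, 3): covers {none} → 0
  Q (7, 14): covers {Northgate, Eastvale, Midtown} → 123
  R (12, 7): covers {Northgate, Southcross} → 12
Maximum coverage at Q: 123 vehicles per day.

Q, covering 123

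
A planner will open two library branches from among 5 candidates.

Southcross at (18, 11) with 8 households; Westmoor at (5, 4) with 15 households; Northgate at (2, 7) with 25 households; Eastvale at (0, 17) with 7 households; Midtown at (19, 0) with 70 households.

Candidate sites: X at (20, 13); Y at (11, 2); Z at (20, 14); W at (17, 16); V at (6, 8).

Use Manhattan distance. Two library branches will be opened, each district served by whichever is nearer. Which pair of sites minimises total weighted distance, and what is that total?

Evaluate every pair (each demand assigned to the nearer of the two):
  {Y, V}: total = 1125
  {X, V}: total = 1317
  {Y, W}: total = 1344
  {X, Y}: total = 1370
  {Y, Z}: total = 1371
  {Z, V}: total = 1395
  {W, V}: total = 1613
  {X, W}: total = 2098
  {X, Z}: total = 2133
  {Z, W}: total = 2176
Best pair: {Y, V} with total 1125.

{Y, V}, total 1125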